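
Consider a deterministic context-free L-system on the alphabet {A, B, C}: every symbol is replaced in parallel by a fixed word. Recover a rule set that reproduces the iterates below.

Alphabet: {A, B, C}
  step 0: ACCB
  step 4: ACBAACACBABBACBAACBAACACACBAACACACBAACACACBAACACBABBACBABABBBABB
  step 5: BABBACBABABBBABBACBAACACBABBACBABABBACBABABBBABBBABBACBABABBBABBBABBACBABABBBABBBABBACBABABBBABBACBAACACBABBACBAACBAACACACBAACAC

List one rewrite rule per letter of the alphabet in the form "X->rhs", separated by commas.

A->BA, B->AC, C->BB

  step 4 ⇒ step 5: ACBAACACBABBACBAACBAACACACBAACACACBAACACACBAACACBABBACBABABBBABB ⇒ BA·BB·AC·BA·BA·BB·BA·BB·AC·BA·AC·AC·BA·BB·AC·BA·BA·BB·AC·BA·BA·BB·BA·BB·BA·BB·AC·BA·BA·BB·BA·BB·BA·BB·AC·BA·BA·BB·BA·BB·BA·BB·AC·BA·BA·BB·BA·BB·AC·BA·AC·AC·BA·BB·AC·BA·AC·BA·AC·AC·AC·BA·AC·AC
    A ↦ BA
    B ↦ AC
    C ↦ BB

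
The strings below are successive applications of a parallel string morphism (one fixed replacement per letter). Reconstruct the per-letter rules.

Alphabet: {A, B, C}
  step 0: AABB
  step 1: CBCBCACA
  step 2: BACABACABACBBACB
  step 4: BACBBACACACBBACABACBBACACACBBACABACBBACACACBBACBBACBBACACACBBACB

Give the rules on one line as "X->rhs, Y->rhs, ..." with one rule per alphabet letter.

A->CB, B->CA, C->BA

  step 1 ⇒ step 2: CBCBCACA ⇒ BA·CA·BA·CA·BA·CB·BA·CB
    A ↦ CB
    B ↦ CA
    C ↦ BA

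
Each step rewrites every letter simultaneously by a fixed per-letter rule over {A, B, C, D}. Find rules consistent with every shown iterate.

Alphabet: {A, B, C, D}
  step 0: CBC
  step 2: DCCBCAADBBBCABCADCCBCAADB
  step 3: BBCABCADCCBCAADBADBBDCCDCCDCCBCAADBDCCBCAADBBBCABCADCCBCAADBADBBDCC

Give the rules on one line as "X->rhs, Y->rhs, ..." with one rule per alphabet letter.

  step 2 ⇒ step 3: DCCBCAADBBBCABCADCCBCAADB ⇒ B·BCA·BCA·DCC·BCA·ADB·ADB·B·DCC·DCC·DCC·BCA·ADB·DCC·BCA·ADB·B·BCA·BCA·DCC·BCA·ADB·ADB·B·DCC
    A ↦ ADB
    B ↦ DCC
    C ↦ BCA
    D ↦ B

A->ADB, B->DCC, C->BCA, D->B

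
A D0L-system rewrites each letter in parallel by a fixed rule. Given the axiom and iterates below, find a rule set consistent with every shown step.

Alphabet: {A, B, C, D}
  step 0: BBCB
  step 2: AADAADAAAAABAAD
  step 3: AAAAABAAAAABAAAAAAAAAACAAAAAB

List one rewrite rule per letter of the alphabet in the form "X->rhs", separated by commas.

  step 2 ⇒ step 3: AADAADAAAAABAAD ⇒ AA·AA·AB·AA·AA·AB·AA·AA·AA·AA·AA·C·AA·AA·AB
    A ↦ AA
    B ↦ C
    D ↦ AB
    C ↦ AAD  (constrained at step 0)

A->AA, B->C, C->AAD, D->AB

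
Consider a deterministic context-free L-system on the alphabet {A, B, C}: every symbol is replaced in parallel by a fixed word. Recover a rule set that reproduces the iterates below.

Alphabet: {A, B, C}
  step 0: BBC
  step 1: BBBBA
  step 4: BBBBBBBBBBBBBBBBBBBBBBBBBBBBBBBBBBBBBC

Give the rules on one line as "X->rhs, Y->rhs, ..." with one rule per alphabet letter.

A->BC, B->BB, C->A

  step 0 ⇒ step 1: BBC ⇒ BB·BB·A
    B ↦ BB
    C ↦ A
    A ↦ BC  (constrained at step 1)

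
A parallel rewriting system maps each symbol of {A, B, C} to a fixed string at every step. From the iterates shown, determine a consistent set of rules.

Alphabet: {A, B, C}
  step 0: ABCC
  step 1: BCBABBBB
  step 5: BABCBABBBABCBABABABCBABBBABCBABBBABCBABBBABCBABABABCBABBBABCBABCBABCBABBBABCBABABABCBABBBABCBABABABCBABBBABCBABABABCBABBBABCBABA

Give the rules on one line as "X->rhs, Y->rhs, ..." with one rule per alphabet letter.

A->BC, B->BA, C->BB

  step 0 ⇒ step 1: ABCC ⇒ BC·BA·BB·BB
    A ↦ BC
    B ↦ BA
    C ↦ BB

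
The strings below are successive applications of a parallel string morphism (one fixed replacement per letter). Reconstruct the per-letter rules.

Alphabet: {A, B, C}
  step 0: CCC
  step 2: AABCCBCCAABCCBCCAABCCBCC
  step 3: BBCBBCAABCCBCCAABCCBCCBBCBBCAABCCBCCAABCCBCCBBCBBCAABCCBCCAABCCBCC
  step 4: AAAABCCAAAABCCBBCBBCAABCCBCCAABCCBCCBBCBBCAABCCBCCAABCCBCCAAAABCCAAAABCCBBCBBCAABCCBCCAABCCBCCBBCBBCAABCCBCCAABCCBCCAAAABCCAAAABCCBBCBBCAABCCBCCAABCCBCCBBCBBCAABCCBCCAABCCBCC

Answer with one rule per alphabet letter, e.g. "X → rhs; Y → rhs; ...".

  step 3 ⇒ step 4: BBCBBCAABCCBCCAABCCBCCBBCBBCAABCCBCCAABCCBCCBBCBBCAABCCBCCAABCCBCC ⇒ AA·AA·BCC·AA·AA·BCC·BBC·BBC·AA·BCC·BCC·AA·BCC·BCC·BBC·BBC·AA·BCC·BCC·AA·BCC·BCC·AA·AA·BCC·AA·AA·BCC·BBC·BBC·AA·BCC·BCC·AA·BCC·BCC·BBC·BBC·AA·BCC·BCC·AA·BCC·BCC·AA·AA·BCC·AA·AA·BCC·BBC·BBC·AA·BCC·BCC·AA·BCC·BCC·BBC·BBC·AA·BCC·BCC·AA·BCC·BCC
    A ↦ BBC
    B ↦ AA
    C ↦ BCC

A->BBC, B->AA, C->BCC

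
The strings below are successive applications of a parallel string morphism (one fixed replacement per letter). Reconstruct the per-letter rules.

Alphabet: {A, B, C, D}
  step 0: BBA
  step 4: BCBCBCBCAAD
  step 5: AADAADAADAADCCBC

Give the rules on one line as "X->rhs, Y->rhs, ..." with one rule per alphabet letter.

  step 4 ⇒ step 5: BCBCBCBCAAD ⇒ AA·D·AA·D·AA·D·AA·D·C·C·BC
    A ↦ C
    B ↦ AA
    C ↦ D
    D ↦ BC

A->C, B->AA, C->D, D->BC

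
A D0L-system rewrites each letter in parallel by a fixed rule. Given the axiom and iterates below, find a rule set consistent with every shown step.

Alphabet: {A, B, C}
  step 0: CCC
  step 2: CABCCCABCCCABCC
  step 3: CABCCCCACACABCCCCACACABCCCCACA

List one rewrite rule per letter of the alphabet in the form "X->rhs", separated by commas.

A->BCC, B->C, C->CA

  step 2 ⇒ step 3: CABCCCABCCCABCC ⇒ CA·BCC·C·CA·CA·CA·BCC·C·CA·CA·CA·BCC·C·CA·CA
    A ↦ BCC
    B ↦ C
    C ↦ CA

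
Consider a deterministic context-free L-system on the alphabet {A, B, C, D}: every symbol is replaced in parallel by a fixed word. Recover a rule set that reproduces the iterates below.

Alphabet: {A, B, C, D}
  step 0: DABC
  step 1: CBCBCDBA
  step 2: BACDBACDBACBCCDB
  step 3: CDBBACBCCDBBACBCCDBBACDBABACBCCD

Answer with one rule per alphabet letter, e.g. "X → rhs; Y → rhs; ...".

  step 2 ⇒ step 3: BACDBACDBACBCCDB ⇒ CD·B·BA·CBC·CD·B·BA·CBC·CD·B·BA·CD·BA·BA·CBC·CD
    A ↦ B
    B ↦ CD
    C ↦ BA
    D ↦ CBC

A->B, B->CD, C->BA, D->CBC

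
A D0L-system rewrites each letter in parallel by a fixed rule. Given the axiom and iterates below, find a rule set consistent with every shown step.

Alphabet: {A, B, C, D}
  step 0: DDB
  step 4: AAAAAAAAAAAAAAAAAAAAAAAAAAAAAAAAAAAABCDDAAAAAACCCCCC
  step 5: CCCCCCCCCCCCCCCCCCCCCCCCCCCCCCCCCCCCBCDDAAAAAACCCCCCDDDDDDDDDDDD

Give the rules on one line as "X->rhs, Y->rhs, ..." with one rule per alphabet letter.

  step 4 ⇒ step 5: AAAAAAAAAAAAAAAAAAAAAAAAAAAAAAAAAAAABCDDAAAAAACCCCCC ⇒ C·C·C·C·C·C·C·C·C·C·C·C·C·C·C·C·C·C·C·C·C·C·C·C·C·C·C·C·C·C·C·C·C·C·C·C·BC·DD·AAA·AAA·C·C·C·C·C·C·DD·DD·DD·DD·DD·DD
    A ↦ C
    B ↦ BC
    C ↦ DD
    D ↦ AAA

A->C, B->BC, C->DD, D->AAA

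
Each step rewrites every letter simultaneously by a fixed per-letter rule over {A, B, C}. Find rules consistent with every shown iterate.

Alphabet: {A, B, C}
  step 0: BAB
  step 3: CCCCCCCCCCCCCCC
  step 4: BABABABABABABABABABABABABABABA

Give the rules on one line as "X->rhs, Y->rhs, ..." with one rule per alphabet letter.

  step 3 ⇒ step 4: CCCCCCCCCCCCCCC ⇒ BA·BA·BA·BA·BA·BA·BA·BA·BA·BA·BA·BA·BA·BA·BA
    C ↦ BA
    A ↦ C  (constrained at step 0)
    B ↦ CC  (constrained at step 0)

A->C, B->CC, C->BA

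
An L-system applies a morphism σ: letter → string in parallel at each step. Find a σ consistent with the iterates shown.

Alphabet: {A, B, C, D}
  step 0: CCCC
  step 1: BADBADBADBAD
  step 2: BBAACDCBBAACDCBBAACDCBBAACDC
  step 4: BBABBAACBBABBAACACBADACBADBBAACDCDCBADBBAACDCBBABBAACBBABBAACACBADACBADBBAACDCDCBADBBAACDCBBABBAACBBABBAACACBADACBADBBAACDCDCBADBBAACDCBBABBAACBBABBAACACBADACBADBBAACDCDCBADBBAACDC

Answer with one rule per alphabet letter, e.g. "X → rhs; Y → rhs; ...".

A->AC, B->BBA, C->BAD, D->DC

  step 1 ⇒ step 2: BADBADBADBAD ⇒ BBA·AC·DC·BBA·AC·DC·BBA·AC·DC·BBA·AC·DC
    A ↦ AC
    B ↦ BBA
    D ↦ DC
  step 0 ⇒ step 1: CCCC ⇒ BAD·BAD·BAD·BAD
    C ↦ BAD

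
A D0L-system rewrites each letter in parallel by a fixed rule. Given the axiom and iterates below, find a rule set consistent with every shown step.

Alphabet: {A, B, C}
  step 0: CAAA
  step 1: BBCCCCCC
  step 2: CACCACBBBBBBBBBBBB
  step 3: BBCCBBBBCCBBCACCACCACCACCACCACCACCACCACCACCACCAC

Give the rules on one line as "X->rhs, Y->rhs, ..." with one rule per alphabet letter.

  step 2 ⇒ step 3: CACCACBBBBBBBBBBBB ⇒ BB·CC·BB·BB·CC·BB·CAC·CAC·CAC·CAC·CAC·CAC·CAC·CAC·CAC·CAC·CAC·CAC
    A ↦ CC
    B ↦ CAC
    C ↦ BB

A->CC, B->CAC, C->BB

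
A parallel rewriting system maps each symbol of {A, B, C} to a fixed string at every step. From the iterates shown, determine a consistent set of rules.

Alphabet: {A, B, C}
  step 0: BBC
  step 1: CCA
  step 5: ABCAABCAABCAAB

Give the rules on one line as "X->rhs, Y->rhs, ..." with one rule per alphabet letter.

  step 0 ⇒ step 1: BBC ⇒ C·C·A
    B ↦ C
    C ↦ A
    A ↦ AB  (constrained at step 1)

A->AB, B->C, C->A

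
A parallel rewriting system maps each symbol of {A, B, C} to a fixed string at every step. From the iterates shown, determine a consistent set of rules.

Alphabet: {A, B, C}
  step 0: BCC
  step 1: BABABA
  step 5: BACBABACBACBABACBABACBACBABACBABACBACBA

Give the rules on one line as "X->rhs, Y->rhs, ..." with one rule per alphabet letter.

  step 0 ⇒ step 1: BCC ⇒ BA·BA·BA
    B ↦ BA
    C ↦ BA
    A ↦ C  (constrained at step 1)

A->C, B->BA, C->BA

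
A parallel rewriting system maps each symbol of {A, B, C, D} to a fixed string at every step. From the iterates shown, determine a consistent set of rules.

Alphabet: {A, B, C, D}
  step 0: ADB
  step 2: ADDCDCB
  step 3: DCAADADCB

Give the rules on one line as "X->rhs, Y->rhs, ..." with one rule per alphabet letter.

  step 2 ⇒ step 3: ADDCDCB ⇒ DC·A·A·D·A·D·CB
    A ↦ DC
    B ↦ CB
    C ↦ D
    D ↦ A

A->DC, B->CB, C->D, D->A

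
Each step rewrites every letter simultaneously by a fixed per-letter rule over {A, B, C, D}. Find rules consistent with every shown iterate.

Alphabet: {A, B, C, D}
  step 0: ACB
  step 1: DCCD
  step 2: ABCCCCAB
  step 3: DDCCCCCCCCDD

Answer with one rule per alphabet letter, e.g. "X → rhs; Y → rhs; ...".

A->D, B->D, C->CC, D->AB

  step 2 ⇒ step 3: ABCCCCAB ⇒ D·D·CC·CC·CC·CC·D·D
    A ↦ D
    B ↦ D
    C ↦ CC
  step 1 ⇒ step 2: DCCD ⇒ AB·CC·CC·AB
    D ↦ AB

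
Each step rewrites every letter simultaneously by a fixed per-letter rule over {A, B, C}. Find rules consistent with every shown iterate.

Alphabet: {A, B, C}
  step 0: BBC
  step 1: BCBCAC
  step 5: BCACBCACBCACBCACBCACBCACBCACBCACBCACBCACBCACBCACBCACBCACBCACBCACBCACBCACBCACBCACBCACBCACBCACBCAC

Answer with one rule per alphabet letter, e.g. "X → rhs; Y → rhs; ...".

  step 0 ⇒ step 1: BBC ⇒ BC·BC·AC
    B ↦ BC
    C ↦ AC
    A ↦ BC  (constrained at step 1)

A->BC, B->BC, C->AC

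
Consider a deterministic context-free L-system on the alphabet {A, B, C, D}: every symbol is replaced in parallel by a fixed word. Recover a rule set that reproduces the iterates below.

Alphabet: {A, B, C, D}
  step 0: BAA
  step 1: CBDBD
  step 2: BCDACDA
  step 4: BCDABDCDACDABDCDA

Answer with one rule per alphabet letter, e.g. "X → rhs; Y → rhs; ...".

  step 1 ⇒ step 2: CBDBD ⇒ B·C·DA·C·DA
    B ↦ C
    C ↦ B
    D ↦ DA
  step 0 ⇒ step 1: BAA ⇒ C·BD·BD
    A ↦ BD

A->BD, B->C, C->B, D->DA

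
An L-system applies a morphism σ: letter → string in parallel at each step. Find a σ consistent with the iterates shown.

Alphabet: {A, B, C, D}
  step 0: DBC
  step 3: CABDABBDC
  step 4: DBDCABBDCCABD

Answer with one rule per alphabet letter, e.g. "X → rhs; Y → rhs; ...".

A->BD, B->C, C->D, D->AB

  step 3 ⇒ step 4: CABDABBDC ⇒ D·BD·C·AB·BD·C·C·AB·D
    A ↦ BD
    B ↦ C
    C ↦ D
    D ↦ AB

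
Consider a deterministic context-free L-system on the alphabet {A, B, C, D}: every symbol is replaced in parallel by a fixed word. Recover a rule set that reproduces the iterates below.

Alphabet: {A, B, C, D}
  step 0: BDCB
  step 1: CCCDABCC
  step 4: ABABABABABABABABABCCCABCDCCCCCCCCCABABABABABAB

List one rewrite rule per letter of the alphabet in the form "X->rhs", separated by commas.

  step 0 ⇒ step 1: BDCB ⇒ CC·CD·AB·CC
    B ↦ CC
    C ↦ AB
    D ↦ CD
    A ↦ C  (constrained at step 1)

A->C, B->CC, C->AB, D->CD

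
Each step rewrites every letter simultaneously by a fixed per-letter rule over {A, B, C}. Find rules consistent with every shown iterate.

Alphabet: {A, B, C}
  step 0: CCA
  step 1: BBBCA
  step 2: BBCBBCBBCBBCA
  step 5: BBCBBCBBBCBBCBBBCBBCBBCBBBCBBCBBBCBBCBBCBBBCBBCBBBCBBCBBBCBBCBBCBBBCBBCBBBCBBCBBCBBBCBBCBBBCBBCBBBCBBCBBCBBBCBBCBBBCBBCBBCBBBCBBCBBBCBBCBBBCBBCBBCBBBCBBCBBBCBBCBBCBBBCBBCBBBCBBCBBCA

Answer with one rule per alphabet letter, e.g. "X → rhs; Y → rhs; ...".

  step 1 ⇒ step 2: BBBCA ⇒ BBC·BBC·BBC·B·BCA
    A ↦ BCA
    B ↦ BBC
    C ↦ B

A->BCA, B->BBC, C->B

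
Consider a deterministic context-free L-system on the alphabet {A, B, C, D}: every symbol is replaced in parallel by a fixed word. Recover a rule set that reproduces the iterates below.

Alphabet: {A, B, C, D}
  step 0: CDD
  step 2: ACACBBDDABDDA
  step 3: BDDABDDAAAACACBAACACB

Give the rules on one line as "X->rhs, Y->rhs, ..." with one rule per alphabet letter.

A->B, B->A, C->DDA, D->AC

  step 2 ⇒ step 3: ACACBBDDABDDA ⇒ B·DDA·B·DDA·A·A·AC·AC·B·A·AC·AC·B
    A ↦ B
    B ↦ A
    C ↦ DDA
    D ↦ AC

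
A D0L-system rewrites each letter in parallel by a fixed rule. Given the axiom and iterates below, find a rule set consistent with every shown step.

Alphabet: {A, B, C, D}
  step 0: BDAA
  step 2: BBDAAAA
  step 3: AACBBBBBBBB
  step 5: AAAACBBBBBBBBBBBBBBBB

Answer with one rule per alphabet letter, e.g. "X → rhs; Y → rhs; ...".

  step 2 ⇒ step 3: BBDAAAA ⇒ A·A·C·BB·BB·BB·BB
    A ↦ BB
    B ↦ A
    D ↦ C
    C ↦ D  (constrained at step 3)

A->BB, B->A, C->D, D->C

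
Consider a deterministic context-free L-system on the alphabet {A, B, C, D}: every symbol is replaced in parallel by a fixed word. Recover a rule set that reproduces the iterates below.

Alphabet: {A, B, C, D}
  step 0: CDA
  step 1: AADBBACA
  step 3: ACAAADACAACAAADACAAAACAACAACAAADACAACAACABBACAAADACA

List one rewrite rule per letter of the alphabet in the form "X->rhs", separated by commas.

A->ACA, B->A, C->AAD, D->BB

  step 0 ⇒ step 1: CDA ⇒ AAD·BB·ACA
    A ↦ ACA
    C ↦ AAD
    D ↦ BB
    B ↦ A  (constrained at step 1)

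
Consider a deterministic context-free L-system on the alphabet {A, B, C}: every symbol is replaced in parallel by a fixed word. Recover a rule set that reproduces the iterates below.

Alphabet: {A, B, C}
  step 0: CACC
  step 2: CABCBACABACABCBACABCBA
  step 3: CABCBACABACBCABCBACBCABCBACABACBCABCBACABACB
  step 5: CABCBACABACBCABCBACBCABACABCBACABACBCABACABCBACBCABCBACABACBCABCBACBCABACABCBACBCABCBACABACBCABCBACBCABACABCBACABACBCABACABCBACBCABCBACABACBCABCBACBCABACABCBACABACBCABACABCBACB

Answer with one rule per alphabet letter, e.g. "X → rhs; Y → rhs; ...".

A->CB, B->A, C->CAB

  step 2 ⇒ step 3: CABCBACABACABCBACABCBA ⇒ CAB·CB·A·CAB·A·CB·CAB·CB·A·CB·CAB·CB·A·CAB·A·CB·CAB·CB·A·CAB·A·CB
    A ↦ CB
    B ↦ A
    C ↦ CAB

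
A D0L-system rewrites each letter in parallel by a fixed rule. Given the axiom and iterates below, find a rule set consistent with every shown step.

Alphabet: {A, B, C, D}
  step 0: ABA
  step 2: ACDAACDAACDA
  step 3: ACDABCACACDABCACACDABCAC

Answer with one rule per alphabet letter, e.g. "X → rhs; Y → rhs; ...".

  step 2 ⇒ step 3: ACDAACDAACDA ⇒ AC·DA·BC·AC·AC·DA·BC·AC·AC·DA·BC·AC
    A ↦ AC
    C ↦ DA
    D ↦ BC
    B ↦ AC  (constrained at step 0)

A->AC, B->AC, C->DA, D->BC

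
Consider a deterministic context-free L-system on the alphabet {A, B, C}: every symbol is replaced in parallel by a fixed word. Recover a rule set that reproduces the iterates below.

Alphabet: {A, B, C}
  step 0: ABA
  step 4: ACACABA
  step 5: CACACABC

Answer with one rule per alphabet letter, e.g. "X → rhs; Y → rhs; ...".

A->C, B->AB, C->A

  step 4 ⇒ step 5: ACACABA ⇒ C·A·C·A·C·AB·C
    A ↦ C
    B ↦ AB
    C ↦ A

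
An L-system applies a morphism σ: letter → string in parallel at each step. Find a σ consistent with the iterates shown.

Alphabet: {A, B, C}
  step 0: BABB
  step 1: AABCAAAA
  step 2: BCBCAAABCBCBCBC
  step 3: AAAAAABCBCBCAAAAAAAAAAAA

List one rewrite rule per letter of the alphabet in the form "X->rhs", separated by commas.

A->BC, B->AA, C->A

  step 2 ⇒ step 3: BCBCAAABCBCBCBC ⇒ AA·A·AA·A·BC·BC·BC·AA·A·AA·A·AA·A·AA·A
    A ↦ BC
    B ↦ AA
    C ↦ A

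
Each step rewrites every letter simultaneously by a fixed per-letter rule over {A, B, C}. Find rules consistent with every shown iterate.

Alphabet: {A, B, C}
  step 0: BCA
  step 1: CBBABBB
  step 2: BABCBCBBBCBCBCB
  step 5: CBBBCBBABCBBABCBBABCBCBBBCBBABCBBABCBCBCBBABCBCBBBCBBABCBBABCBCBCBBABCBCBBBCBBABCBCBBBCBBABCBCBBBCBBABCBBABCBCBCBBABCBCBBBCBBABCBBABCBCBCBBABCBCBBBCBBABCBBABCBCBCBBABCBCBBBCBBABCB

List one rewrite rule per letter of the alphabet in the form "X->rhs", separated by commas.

A->BB, B->CB, C->BAB

  step 1 ⇒ step 2: CBBABBB ⇒ BAB·CB·CB·BB·CB·CB·CB
    A ↦ BB
    B ↦ CB
    C ↦ BAB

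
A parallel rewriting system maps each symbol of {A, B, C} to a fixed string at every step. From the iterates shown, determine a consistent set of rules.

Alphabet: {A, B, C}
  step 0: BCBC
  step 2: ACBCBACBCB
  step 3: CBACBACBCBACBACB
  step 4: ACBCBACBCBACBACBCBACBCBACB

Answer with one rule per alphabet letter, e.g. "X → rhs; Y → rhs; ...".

  step 3 ⇒ step 4: CBACBACBCBACBACB ⇒ A·CB·CB·A·CB·CB·A·CB·A·CB·CB·A·CB·CB·A·CB
    A ↦ CB
    B ↦ CB
    C ↦ A

A->CB, B->CB, C->A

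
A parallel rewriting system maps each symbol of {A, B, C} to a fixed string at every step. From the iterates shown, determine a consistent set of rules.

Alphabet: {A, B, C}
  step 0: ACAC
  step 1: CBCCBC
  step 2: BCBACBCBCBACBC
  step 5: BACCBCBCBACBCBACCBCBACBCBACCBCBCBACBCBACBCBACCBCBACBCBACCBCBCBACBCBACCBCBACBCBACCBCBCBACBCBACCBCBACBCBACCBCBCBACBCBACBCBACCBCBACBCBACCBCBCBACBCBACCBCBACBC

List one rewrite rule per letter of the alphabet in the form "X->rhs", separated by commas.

A->C, B->BAC, C->BC

  step 1 ⇒ step 2: CBCCBC ⇒ BC·BAC·BC·BC·BAC·BC
    B ↦ BAC
    C ↦ BC
  step 0 ⇒ step 1: ACAC ⇒ C·BC·C·BC
    A ↦ C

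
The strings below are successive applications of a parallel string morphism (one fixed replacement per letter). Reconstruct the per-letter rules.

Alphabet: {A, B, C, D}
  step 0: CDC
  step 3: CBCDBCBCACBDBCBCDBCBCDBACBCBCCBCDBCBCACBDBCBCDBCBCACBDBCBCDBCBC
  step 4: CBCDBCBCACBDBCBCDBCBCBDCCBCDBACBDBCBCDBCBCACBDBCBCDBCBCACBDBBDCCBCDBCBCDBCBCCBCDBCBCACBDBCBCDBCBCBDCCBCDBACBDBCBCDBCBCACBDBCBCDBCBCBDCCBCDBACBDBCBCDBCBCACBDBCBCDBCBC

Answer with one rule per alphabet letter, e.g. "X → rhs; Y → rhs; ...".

  step 3 ⇒ step 4: CBCDBCBCACBDBCBCDBCBCDBACBCBCCBCDBCBCACBDBCBCDBCBCACBDBCBCDBCBC ⇒ CBC·DB·CBC·ACB·DB·CBC·DB·CBC·BDC·CBC·DB·ACB·DB·CBC·DB·CBC·ACB·DB·CBC·DB·CBC·ACB·DB·BDC·CBC·DB·CBC·DB·CBC·CBC·DB·CBC·ACB·DB·CBC·DB·CBC·BDC·CBC·DB·ACB·DB·CBC·DB·CBC·ACB·DB·CBC·DB·CBC·BDC·CBC·DB·ACB·DB·CBC·DB·CBC·ACB·DB·CBC·DB·CBC
    A ↦ BDC
    B ↦ DB
    C ↦ CBC
    D ↦ ACB

A->BDC, B->DB, C->CBC, D->ACB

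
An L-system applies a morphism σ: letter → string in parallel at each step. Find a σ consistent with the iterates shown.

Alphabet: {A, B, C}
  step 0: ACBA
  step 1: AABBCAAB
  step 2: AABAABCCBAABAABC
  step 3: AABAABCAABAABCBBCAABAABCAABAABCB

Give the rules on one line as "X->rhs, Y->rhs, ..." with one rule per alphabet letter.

A->AAB, B->C, C->B

  step 2 ⇒ step 3: AABAABCCBAABAABC ⇒ AAB·AAB·C·AAB·AAB·C·B·B·C·AAB·AAB·C·AAB·AAB·C·B
    A ↦ AAB
    B ↦ C
    C ↦ B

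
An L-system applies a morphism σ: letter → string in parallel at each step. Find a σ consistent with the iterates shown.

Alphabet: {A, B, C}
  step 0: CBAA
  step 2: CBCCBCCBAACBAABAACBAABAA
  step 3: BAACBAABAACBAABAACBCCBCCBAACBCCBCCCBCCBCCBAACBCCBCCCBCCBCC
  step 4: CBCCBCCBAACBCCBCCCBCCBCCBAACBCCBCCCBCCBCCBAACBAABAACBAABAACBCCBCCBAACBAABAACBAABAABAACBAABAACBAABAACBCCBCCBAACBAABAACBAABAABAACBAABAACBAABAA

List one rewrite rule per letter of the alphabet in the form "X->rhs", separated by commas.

A->BCC, B->C, C->BAA

  step 3 ⇒ step 4: BAACBAABAACBAABAACBCCBCCBAACBCCBCCCBCCBCCBAACBCCBCCCBCCBCC ⇒ C·BCC·BCC·BAA·C·BCC·BCC·C·BCC·BCC·BAA·C·BCC·BCC·C·BCC·BCC·BAA·C·BAA·BAA·C·BAA·BAA·C·BCC·BCC·BAA·C·BAA·BAA·C·BAA·BAA·BAA·C·BAA·BAA·C·BAA·BAA·C·BCC·BCC·BAA·C·BAA·BAA·C·BAA·BAA·BAA·C·BAA·BAA·C·BAA·BAA
    A ↦ BCC
    B ↦ C
    C ↦ BAA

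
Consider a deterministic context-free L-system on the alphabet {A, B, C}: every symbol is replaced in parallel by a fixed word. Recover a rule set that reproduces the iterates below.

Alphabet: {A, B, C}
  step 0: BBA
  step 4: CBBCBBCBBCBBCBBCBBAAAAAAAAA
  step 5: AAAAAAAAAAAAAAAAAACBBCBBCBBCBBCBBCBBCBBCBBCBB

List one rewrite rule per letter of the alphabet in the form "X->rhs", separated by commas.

A->CBB, B->A, C->A

  step 4 ⇒ step 5: CBBCBBCBBCBBCBBCBBAAAAAAAAA ⇒ A·A·A·A·A·A·A·A·A·A·A·A·A·A·A·A·A·A·CBB·CBB·CBB·CBB·CBB·CBB·CBB·CBB·CBB
    A ↦ CBB
    B ↦ A
    C ↦ A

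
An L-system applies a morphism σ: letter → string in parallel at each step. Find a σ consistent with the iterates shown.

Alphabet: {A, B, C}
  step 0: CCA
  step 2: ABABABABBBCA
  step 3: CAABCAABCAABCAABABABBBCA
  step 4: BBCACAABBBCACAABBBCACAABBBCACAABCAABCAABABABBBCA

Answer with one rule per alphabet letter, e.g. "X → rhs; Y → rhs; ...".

A->CA, B->AB, C->BB

  step 3 ⇒ step 4: CAABCAABCAABCAABABABBBCA ⇒ BB·CA·CA·AB·BB·CA·CA·AB·BB·CA·CA·AB·BB·CA·CA·AB·CA·AB·CA·AB·AB·AB·BB·CA
    A ↦ CA
    B ↦ AB
    C ↦ BB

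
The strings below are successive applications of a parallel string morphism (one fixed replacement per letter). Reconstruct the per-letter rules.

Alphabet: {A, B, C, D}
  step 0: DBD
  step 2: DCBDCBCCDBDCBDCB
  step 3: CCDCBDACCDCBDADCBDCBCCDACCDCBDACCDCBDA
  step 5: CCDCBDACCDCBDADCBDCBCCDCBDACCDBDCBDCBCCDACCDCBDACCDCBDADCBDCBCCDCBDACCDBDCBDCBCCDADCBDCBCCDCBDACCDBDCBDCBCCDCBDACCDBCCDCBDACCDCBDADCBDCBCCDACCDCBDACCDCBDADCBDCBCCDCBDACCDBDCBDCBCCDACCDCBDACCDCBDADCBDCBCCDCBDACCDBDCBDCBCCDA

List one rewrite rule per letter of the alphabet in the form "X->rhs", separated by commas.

A->DB, B->DA, C->DCB, D->CC

  step 2 ⇒ step 3: DCBDCBCCDBDCBDCB ⇒ CC·DCB·DA·CC·DCB·DA·DCB·DCB·CC·DA·CC·DCB·DA·CC·DCB·DA
    B ↦ DA
    C ↦ DCB
    D ↦ CC
    A ↦ DB  (constrained at step 3)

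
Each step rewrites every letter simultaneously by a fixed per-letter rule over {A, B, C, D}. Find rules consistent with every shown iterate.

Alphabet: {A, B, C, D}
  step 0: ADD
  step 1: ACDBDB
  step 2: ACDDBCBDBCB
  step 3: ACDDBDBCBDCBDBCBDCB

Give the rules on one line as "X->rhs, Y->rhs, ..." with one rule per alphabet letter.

  step 2 ⇒ step 3: ACDDBCBDBCB ⇒ AC·D·DB·DB·CB·D·CB·DB·CB·D·CB
    A ↦ AC
    B ↦ CB
    C ↦ D
    D ↦ DB

A->AC, B->CB, C->D, D->DB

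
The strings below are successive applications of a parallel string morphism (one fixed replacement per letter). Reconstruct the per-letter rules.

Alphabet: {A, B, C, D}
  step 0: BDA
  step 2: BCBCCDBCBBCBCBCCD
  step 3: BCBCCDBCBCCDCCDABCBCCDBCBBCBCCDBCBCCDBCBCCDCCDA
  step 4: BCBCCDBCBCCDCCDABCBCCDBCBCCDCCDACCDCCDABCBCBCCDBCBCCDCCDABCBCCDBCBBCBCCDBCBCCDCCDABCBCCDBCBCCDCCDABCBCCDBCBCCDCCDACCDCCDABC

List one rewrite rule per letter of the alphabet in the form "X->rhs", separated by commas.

  step 3 ⇒ step 4: BCBCCDBCBCCDCCDABCBCCDBCBBCBCCDBCBCCDBCBCCDCCDA ⇒ BCB·CCD·BCB·CCD·CCD·A·BCB·CCD·BCB·CCD·CCD·A·CCD·CCD·A·BC·BCB·CCD·BCB·CCD·CCD·A·BCB·CCD·BCB·BCB·CCD·BCB·CCD·CCD·A·BCB·CCD·BCB·CCD·CCD·A·BCB·CCD·BCB·CCD·CCD·A·CCD·CCD·A·BC
    A ↦ BC
    B ↦ BCB
    C ↦ CCD
    D ↦ A

A->BC, B->BCB, C->CCD, D->A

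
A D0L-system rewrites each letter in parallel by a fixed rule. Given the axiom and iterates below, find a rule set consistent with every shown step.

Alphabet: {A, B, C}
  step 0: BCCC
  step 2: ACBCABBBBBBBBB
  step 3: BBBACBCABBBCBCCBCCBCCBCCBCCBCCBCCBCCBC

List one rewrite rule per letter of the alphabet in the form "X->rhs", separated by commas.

A->BBB, B->CBC, C->A

  step 2 ⇒ step 3: ACBCABBBBBBBBB ⇒ BBB·A·CBC·A·BBB·CBC·CBC·CBC·CBC·CBC·CBC·CBC·CBC·CBC
    A ↦ BBB
    B ↦ CBC
    C ↦ A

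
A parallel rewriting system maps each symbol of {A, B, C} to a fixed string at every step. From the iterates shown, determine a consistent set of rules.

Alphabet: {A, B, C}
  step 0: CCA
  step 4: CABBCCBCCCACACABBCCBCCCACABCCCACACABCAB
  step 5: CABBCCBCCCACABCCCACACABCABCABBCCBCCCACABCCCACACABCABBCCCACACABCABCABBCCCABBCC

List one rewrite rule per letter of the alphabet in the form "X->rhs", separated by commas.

  step 4 ⇒ step 5: CABBCCBCCCACACABBCCBCCCACABCCCACACABCAB ⇒ CA·B·BCC·BCC·CA·CA·BCC·CA·CA·CA·B·CA·B·CA·B·BCC·BCC·CA·CA·BCC·CA·CA·CA·B·CA·B·BCC·CA·CA·CA·B·CA·B·CA·B·BCC·CA·B·BCC
    A ↦ B
    B ↦ BCC
    C ↦ CA

A->B, B->BCC, C->CA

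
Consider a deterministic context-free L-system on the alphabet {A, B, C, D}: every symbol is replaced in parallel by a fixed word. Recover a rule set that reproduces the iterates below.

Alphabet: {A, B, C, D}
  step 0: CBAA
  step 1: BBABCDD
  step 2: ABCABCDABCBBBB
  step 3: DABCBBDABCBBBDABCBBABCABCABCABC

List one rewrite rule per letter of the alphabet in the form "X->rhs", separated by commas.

A->D, B->ABC, C->BB, D->B

  step 2 ⇒ step 3: ABCABCDABCBBBB ⇒ D·ABC·BB·D·ABC·BB·B·D·ABC·BB·ABC·ABC·ABC·ABC
    A ↦ D
    B ↦ ABC
    C ↦ BB
    D ↦ B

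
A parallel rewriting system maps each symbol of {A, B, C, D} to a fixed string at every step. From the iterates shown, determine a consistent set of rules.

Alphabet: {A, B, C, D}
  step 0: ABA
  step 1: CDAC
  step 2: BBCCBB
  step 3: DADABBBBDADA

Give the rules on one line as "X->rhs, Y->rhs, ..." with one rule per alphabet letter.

A->C, B->DA, C->BB, D->C

  step 2 ⇒ step 3: BBCCBB ⇒ DA·DA·BB·BB·DA·DA
    B ↦ DA
    C ↦ BB
  step 0 ⇒ step 1: ABA ⇒ C·DA·C
    A ↦ C
  step 1 ⇒ step 2: CDAC ⇒ BB·C·C·BB
    D ↦ C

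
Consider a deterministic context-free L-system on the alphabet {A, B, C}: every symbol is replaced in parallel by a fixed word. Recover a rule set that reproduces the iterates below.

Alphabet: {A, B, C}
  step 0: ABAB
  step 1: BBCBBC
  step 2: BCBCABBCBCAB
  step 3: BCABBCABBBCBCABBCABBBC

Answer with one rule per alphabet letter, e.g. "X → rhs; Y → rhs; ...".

A->B, B->BC, C->AB

  step 2 ⇒ step 3: BCBCABBCBCAB ⇒ BC·AB·BC·AB·B·BC·BC·AB·BC·AB·B·BC
    A ↦ B
    B ↦ BC
    C ↦ AB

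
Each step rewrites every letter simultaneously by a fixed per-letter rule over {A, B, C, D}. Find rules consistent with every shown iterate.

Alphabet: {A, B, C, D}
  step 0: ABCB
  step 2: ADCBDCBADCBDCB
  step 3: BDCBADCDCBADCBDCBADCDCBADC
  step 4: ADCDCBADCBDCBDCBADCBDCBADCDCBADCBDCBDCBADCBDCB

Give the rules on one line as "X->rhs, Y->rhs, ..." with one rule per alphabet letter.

A->B, B->ADC, C->B, D->DC

  step 3 ⇒ step 4: BDCBADCDCBADCBDCBADCDCBADC ⇒ ADC·DC·B·ADC·B·DC·B·DC·B·ADC·B·DC·B·ADC·DC·B·ADC·B·DC·B·DC·B·ADC·B·DC·B
    A ↦ B
    B ↦ ADC
    C ↦ B
    D ↦ DC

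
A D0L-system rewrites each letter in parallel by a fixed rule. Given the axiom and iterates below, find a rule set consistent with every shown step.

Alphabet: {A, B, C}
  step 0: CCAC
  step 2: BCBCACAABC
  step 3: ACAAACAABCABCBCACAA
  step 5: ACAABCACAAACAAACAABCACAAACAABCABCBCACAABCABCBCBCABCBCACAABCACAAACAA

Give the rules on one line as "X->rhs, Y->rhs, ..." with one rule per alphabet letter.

A->BC, B->ACA, C->A

  step 2 ⇒ step 3: BCBCACAABC ⇒ ACA·A·ACA·A·BC·A·BC·BC·ACA·A
    A ↦ BC
    B ↦ ACA
    C ↦ A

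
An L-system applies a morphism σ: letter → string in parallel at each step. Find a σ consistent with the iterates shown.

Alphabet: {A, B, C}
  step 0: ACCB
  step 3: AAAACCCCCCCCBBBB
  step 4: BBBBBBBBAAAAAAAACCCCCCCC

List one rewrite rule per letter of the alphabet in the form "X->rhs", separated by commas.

  step 3 ⇒ step 4: AAAACCCCCCCCBBBB ⇒ BB·BB·BB·BB·A·A·A·A·A·A·A·A·CC·CC·CC·CC
    A ↦ BB
    B ↦ CC
    C ↦ A

A->BB, B->CC, C->A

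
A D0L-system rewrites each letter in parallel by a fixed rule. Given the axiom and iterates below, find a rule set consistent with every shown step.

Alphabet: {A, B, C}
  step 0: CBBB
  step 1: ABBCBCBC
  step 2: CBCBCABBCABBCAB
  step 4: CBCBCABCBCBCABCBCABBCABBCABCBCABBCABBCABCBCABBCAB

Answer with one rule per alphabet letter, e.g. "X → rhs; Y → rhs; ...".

  step 1 ⇒ step 2: ABBCBCBC ⇒ C·BC·BC·AB·BC·AB·BC·AB
    A ↦ C
    B ↦ BC
    C ↦ AB

A->C, B->BC, C->AB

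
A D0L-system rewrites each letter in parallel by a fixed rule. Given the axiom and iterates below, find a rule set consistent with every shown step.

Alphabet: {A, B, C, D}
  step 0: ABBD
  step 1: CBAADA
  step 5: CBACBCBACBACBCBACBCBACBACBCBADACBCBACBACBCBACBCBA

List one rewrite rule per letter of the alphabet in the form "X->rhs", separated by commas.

  step 0 ⇒ step 1: ABBD ⇒ CB·A·A·DA
    A ↦ CB
    B ↦ A
    D ↦ DA
    C ↦ CB  (constrained at step 1)

A->CB, B->A, C->CB, D->DA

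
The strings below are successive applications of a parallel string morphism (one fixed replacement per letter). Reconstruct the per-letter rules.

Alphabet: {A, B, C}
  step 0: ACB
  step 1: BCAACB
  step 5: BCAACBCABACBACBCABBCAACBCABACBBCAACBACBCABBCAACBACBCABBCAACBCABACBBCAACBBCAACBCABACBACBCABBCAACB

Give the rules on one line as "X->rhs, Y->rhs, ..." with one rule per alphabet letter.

A->B, B->ACB, C->CA

  step 0 ⇒ step 1: ACB ⇒ B·CA·ACB
    A ↦ B
    B ↦ ACB
    C ↦ CA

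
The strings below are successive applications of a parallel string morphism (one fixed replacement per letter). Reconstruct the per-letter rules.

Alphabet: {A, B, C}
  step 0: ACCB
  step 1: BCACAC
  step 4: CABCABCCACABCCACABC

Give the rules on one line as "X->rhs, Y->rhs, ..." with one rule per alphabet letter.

A->B, B->C, C->CA

  step 0 ⇒ step 1: ACCB ⇒ B·CA·CA·C
    A ↦ B
    B ↦ C
    C ↦ CA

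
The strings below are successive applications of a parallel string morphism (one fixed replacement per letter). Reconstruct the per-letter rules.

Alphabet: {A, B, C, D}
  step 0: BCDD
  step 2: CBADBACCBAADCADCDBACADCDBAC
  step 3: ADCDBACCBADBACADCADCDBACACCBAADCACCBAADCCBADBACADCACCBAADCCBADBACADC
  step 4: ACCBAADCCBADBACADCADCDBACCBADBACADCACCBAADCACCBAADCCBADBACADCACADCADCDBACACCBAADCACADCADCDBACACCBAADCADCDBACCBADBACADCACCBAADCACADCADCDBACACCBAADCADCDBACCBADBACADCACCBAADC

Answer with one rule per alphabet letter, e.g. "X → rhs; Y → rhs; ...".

A->AC, B->DB, C->ADC, D->CBA

  step 3 ⇒ step 4: ADCDBACCBADBACADCADCDBACACCBAADCACCBAADCCBADBACADCACCBAADCCBADBACADC ⇒ AC·CBA·ADC·CBA·DB·AC·ADC·ADC·DB·AC·CBA·DB·AC·ADC·AC·CBA·ADC·AC·CBA·ADC·CBA·DB·AC·ADC·AC·ADC·ADC·DB·AC·AC·CBA·ADC·AC·ADC·ADC·DB·AC·AC·CBA·ADC·ADC·DB·AC·CBA·DB·AC·ADC·AC·CBA·ADC·AC·ADC·ADC·DB·AC·AC·CBA·ADC·ADC·DB·AC·CBA·DB·AC·ADC·AC·CBA·ADC
    A ↦ AC
    B ↦ DB
    C ↦ ADC
    D ↦ CBA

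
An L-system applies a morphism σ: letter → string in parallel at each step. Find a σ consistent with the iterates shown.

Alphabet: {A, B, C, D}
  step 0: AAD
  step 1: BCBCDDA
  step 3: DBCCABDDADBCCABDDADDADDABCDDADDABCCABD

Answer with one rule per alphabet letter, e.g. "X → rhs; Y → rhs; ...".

  step 0 ⇒ step 1: AAD ⇒ BC·BC·DDA
    A ↦ BC
    D ↦ DDA
    B ↦ CAB  (constrained at step 1)
    C ↦ D  (constrained at step 1)

A->BC, B->CAB, C->D, D->DDA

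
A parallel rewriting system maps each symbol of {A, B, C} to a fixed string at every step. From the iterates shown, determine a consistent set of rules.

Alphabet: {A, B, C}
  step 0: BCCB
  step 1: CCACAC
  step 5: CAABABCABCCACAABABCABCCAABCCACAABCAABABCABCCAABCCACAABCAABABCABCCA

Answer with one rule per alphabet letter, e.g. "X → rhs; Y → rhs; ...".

  step 0 ⇒ step 1: BCCB ⇒ C·CA·CA·C
    B ↦ C
    C ↦ CA
    A ↦ AB  (constrained at step 1)

A->AB, B->C, C->CA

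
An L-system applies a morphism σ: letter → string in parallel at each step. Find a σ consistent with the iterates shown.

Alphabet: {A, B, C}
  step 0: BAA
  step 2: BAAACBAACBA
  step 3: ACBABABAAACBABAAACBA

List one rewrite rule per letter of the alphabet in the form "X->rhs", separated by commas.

A->BA, B->AC, C->A

  step 2 ⇒ step 3: BAAACBAACBA ⇒ AC·BA·BA·BA·A·AC·BA·BA·A·AC·BA
    A ↦ BA
    B ↦ AC
    C ↦ A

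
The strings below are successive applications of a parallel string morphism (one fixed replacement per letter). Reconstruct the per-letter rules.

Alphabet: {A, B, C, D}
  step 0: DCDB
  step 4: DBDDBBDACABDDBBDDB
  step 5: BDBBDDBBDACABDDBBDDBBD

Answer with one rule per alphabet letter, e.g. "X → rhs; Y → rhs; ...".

A->BD, B->D, C->ACA, D->B

  step 4 ⇒ step 5: DBDDBBDACABDDBBDDB ⇒ B·D·B·B·D·D·B·BD·ACA·BD·D·B·B·D·D·B·B·D
    A ↦ BD
    B ↦ D
    C ↦ ACA
    D ↦ B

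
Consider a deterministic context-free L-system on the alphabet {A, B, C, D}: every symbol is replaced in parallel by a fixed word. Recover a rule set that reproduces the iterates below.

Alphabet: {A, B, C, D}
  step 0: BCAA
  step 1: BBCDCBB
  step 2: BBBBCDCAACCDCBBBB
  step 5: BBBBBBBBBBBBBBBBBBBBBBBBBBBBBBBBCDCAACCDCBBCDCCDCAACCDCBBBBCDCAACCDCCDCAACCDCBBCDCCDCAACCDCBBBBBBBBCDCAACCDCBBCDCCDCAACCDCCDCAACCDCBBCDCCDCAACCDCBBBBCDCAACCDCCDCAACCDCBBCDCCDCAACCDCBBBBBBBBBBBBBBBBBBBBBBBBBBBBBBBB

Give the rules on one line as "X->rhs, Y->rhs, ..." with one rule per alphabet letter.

A->B, B->BB, C->CDC, D->AAC

  step 1 ⇒ step 2: BBCDCBB ⇒ BB·BB·CDC·AAC·CDC·BB·BB
    B ↦ BB
    C ↦ CDC
    D ↦ AAC
  step 0 ⇒ step 1: BCAA ⇒ BB·CDC·B·B
    A ↦ B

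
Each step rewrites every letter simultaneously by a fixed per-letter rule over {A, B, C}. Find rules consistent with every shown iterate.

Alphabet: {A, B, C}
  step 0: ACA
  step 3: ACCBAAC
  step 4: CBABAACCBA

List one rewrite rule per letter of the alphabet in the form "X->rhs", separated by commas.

  step 3 ⇒ step 4: ACCBAAC ⇒ C·BA·BA·A·C·C·BA
    A ↦ C
    B ↦ A
    C ↦ BA

A->C, B->A, C->BA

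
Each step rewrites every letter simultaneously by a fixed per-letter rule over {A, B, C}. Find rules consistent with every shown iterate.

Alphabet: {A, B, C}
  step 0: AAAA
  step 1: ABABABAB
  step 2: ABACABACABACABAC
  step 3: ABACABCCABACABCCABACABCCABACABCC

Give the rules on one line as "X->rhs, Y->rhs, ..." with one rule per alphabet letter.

  step 2 ⇒ step 3: ABACABACABACABAC ⇒ AB·AC·AB·CC·AB·AC·AB·CC·AB·AC·AB·CC·AB·AC·AB·CC
    A ↦ AB
    B ↦ AC
    C ↦ CC

A->AB, B->AC, C->CC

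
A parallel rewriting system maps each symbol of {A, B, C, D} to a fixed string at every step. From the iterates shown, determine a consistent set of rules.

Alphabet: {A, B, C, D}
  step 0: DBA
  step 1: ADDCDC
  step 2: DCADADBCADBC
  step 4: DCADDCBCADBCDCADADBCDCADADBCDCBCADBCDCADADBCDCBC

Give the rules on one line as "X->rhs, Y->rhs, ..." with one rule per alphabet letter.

A->DC, B->DC, C->BC, D->AD

  step 1 ⇒ step 2: ADDCDC ⇒ DC·AD·AD·BC·AD·BC
    A ↦ DC
    C ↦ BC
    D ↦ AD
  step 0 ⇒ step 1: DBA ⇒ AD·DC·DC
    B ↦ DC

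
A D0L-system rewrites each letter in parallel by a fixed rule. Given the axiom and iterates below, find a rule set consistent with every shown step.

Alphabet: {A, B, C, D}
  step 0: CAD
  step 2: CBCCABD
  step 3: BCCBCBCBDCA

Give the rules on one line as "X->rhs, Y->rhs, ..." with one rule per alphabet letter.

  step 2 ⇒ step 3: CBCCABD ⇒ BC·C·BC·BC·BD·C·A
    A ↦ BD
    B ↦ C
    C ↦ BC
    D ↦ A

A->BD, B->C, C->BC, D->A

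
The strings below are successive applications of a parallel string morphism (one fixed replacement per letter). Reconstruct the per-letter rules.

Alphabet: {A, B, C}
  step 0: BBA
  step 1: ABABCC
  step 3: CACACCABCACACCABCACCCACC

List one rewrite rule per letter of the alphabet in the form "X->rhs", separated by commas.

  step 0 ⇒ step 1: BBA ⇒ AB·AB·CC
    A ↦ CC
    B ↦ AB
    C ↦ CA  (constrained at step 1)

A->CC, B->AB, C->CA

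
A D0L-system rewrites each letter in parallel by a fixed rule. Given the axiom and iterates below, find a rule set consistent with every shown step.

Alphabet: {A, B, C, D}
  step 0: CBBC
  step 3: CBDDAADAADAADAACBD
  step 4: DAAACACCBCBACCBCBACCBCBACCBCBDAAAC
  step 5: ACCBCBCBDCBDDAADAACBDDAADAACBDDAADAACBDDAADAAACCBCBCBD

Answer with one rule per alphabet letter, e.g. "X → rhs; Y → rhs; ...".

  step 4 ⇒ step 5: DAAACACCBCBACCBCBACCBCBACCBCBDAAAC ⇒ AC·CB·CB·CB·D·CB·D·D·AA·D·AA·CB·D·D·AA·D·AA·CB·D·D·AA·D·AA·CB·D·D·AA·D·AA·AC·CB·CB·CB·D
    A ↦ CB
    B ↦ AA
    C ↦ D
    D ↦ AC

A->CB, B->AA, C->D, D->AC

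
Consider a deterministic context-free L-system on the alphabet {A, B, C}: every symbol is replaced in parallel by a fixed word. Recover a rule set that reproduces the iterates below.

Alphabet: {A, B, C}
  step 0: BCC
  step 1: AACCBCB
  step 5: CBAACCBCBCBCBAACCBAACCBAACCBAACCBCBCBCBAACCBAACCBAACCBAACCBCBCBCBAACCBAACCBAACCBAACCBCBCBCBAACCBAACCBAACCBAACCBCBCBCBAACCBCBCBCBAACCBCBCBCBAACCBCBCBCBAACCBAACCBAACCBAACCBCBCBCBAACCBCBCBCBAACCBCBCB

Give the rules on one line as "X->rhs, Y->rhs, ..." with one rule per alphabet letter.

A->CB, B->AAC, C->CB

  step 0 ⇒ step 1: BCC ⇒ AAC·CB·CB
    B ↦ AAC
    C ↦ CB
    A ↦ CB  (constrained at step 1)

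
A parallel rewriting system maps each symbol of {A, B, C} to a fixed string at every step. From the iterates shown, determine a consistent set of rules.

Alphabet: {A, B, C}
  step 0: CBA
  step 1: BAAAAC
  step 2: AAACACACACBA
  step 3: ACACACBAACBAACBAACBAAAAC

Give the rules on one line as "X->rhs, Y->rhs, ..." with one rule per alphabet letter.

A->AC, B->AA, C->BA

  step 2 ⇒ step 3: AAACACACACBA ⇒ AC·AC·AC·BA·AC·BA·AC·BA·AC·BA·AA·AC
    A ↦ AC
    B ↦ AA
    C ↦ BA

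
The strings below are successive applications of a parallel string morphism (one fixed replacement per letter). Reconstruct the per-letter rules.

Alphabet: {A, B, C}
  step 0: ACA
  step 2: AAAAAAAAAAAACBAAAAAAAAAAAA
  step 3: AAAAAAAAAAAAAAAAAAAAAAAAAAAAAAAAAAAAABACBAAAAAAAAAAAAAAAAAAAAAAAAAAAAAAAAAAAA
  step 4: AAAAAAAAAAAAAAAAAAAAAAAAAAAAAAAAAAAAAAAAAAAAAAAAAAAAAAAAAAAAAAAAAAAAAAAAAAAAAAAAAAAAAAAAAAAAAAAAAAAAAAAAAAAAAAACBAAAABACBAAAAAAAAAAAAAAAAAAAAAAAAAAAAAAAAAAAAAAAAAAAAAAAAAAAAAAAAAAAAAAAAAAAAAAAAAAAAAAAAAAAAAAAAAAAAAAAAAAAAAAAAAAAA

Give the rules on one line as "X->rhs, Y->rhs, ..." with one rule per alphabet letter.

A->AAA, B->CB, C->ABA

  step 3 ⇒ step 4: AAAAAAAAAAAAAAAAAAAAAAAAAAAAAAAAAAAAABACBAAAAAAAAAAAAAAAAAAAAAAAAAAAAAAAAAAAA ⇒ AAA·AAA·AAA·AAA·AAA·AAA·AAA·AAA·AAA·AAA·AAA·AAA·AAA·AAA·AAA·AAA·AAA·AAA·AAA·AAA·AAA·AAA·AAA·AAA·AAA·AAA·AAA·AAA·AAA·AAA·AAA·AAA·AAA·AAA·AAA·AAA·AAA·CB·AAA·ABA·CB·AAA·AAA·AAA·AAA·AAA·AAA·AAA·AAA·AAA·AAA·AAA·AAA·AAA·AAA·AAA·AAA·AAA·AAA·AAA·AAA·AAA·AAA·AAA·AAA·AAA·AAA·AAA·AAA·AAA·AAA·AAA·AAA·AAA·AAA·AAA·AAA
    A ↦ AAA
    B ↦ CB
    C ↦ ABA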